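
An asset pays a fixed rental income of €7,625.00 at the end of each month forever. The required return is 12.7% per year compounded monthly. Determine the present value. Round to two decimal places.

Periodic rate r = 0.127/12 per month.
Level perpetuity: PV = PMT / r = 7,625 / (0.127/12) = €720,472.44.

€720,472.44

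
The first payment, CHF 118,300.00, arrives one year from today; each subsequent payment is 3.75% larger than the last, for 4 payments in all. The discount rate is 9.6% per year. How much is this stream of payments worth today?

Periodic rate r = 0.096 per year.
Growing ordinary annuity: PV = PMT₁ × [1 − ((1+g)/(1+r))^n] / (r − g) = 118,300 × [1 − ((1+0.0375)/(1+r))^4] / (r − 0.0375) = CHF 398,397.75.

CHF 398,397.75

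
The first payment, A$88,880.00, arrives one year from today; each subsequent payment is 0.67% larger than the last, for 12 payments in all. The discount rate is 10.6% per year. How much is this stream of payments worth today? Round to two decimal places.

A$605,601.77

Periodic rate r = 0.106 per year.
Growing ordinary annuity: PV = PMT₁ × [1 − ((1+g)/(1+r))^n] / (r − g) = 88,880 × [1 − ((1+0.0067)/(1+r))^12] / (r − 0.0067) = A$605,601.77.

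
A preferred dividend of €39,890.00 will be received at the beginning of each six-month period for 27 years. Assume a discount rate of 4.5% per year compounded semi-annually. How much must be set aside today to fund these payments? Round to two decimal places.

€1,267,616.69

This is an annuity due: 54 payments of €39,890.00 at the beginning of each six-month period.
Periodic rate r = 0.045/2 per half-year; n is counted in half-years.
PV = PMT × [(1 − (1+r)^−n)/r] × (1+r) = 39,890 × [1 − (1+r)^−54] / r × (1+r) = €1,267,616.69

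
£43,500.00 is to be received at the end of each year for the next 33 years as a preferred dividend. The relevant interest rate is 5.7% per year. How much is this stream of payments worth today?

This is an ordinary annuity: 33 payments of £43,500.00 at the end of each year.
Periodic rate r = 0.057 per year.
PV = PMT × [(1 − (1+r)^−n)/r] = 43,500 × [1 − (1+r)^−33] / r = £640,656.84

£640,656.84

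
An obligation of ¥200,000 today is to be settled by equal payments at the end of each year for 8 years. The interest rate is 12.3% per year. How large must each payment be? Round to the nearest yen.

Level ordinary annuity; solve PV = PMT × [(1 − (1+r)^−n)/r] for PMT.
Periodic rate r = 0.123 per year.
With n = 8: PMT = 200,000 / ([(1 − (1+r)^−n)/r]) = ¥40,683

¥40,683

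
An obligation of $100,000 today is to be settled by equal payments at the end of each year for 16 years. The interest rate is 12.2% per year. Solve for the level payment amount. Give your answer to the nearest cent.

Level ordinary annuity; solve PV = PMT × [(1 − (1+r)^−n)/r] for PMT.
Periodic rate r = 0.122 per year.
With n = 16: PMT = 100,000 / ([(1 − (1+r)^−n)/r]) = $14,498.46

$14,498.46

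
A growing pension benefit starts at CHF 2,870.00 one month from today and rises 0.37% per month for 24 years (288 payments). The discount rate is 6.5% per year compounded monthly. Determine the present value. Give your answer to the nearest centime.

CHF 649,835.05

Periodic rate r = 0.065/12 per month; n is counted in months.
Growing ordinary annuity: PV = PMT₁ × [1 − ((1+g)/(1+r))^n] / (r − g) = 2,870 × [1 − ((1+0.0037)/(1+r))^288] / (r − 0.0037) = CHF 649,835.05.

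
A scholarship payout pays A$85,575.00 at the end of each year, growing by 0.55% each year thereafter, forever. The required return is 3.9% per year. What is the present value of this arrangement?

A$2,554,477.61

Periodic rate r = 0.039 per year.
Growing perpetuity (Gordon): PV = PMT₁ / (r − g) = 85,575 / (r − 0.0055) = A$2,554,477.61.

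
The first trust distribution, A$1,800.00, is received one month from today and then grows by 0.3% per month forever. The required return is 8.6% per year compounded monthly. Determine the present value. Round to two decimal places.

Periodic rate r = 0.086/12 per month.
Growing perpetuity (Gordon): PV = PMT₁ / (r − g) = 1,800 / (r − 0.003) = A$432,000.00.

A$432,000.00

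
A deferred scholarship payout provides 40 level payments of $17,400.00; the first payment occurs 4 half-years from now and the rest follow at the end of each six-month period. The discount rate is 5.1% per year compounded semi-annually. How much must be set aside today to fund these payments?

$401,619.19

Ordinary annuity of 40 payments, first payment at period 4.
Periodic rate r = 0.051/2 per half-year; n is counted in half-years.
The ordinary-annuity PV formula values the stream one period before the first payment (period 3); discount that back 3 periods:
PV₀ = 17,400 × [1 − (1+r)^−40] / r × (1+r)^−3 = $401,619.19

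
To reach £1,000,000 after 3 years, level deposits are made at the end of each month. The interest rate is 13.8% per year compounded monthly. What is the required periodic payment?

£22,580.57

Level ordinary annuity; solve FV = PMT × [((1+r)^n − 1)/r] for PMT.
Periodic rate r = 0.138/12 per month; n is counted in months.
With n = 36: PMT = 1,000,000 / ([((1+r)^n − 1)/r]) = £22,580.57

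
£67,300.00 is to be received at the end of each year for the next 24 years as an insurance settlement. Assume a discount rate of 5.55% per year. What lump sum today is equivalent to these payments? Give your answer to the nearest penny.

This is an ordinary annuity: 24 payments of £67,300.00 at the end of each year.
Periodic rate r = 0.0555 per year.
PV = PMT × [(1 − (1+r)^−n)/r] = 67,300 × [1 − (1+r)^−24] / r = £880,928.72

£880,928.72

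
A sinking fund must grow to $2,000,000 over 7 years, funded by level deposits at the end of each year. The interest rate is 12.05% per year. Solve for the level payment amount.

Level ordinary annuity; solve FV = PMT × [((1+r)^n − 1)/r] for PMT.
Periodic rate r = 0.1205 per year.
With n = 7: PMT = 2,000,000 / ([((1+r)^n − 1)/r]) = $197,930.51

$197,930.51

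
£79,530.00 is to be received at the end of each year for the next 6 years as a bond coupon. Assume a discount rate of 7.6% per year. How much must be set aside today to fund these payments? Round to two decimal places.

£372,161.96

This is an ordinary annuity: 6 payments of £79,530.00 at the end of each year.
Periodic rate r = 0.076 per year.
PV = PMT × [(1 − (1+r)^−n)/r] = 79,530 × [1 − (1+r)^−6] / r = £372,161.96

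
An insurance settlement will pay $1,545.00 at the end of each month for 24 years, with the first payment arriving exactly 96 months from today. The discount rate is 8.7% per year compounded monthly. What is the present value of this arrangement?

Ordinary annuity of 288 payments, first payment at period 96.
Periodic rate r = 0.087/12 per month; n is counted in months.
The ordinary-annuity PV formula values the stream one period before the first payment (period 95); discount that back 95 periods:
PV₀ = 1,545 × [1 − (1+r)^−288] / r × (1+r)^−95 = $93,890.34

$93,890.34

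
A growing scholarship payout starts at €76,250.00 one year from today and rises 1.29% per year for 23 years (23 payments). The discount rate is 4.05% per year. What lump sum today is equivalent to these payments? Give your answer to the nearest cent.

Periodic rate r = 0.0405 per year.
Growing ordinary annuity: PV = PMT₁ × [1 − ((1+g)/(1+r))^n] / (r − g) = 76,250 × [1 − ((1+0.0129)/(1+r))^23] / (r − 0.0129) = €1,274,026.51.

€1,274,026.51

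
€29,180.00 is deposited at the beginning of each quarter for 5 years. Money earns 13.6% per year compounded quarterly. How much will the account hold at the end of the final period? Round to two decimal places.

€844,544.02

This is an annuity due: 20 deposits of €29,180.00 at the beginning of each quarter.
Periodic rate r = 0.136/4 per quarter; n is counted in quarters.
FV = PMT × [((1+r)^n − 1)/r] × (1+r) = 29,180 × [(1+r)^20 − 1] / r × (1+r) = €844,544.02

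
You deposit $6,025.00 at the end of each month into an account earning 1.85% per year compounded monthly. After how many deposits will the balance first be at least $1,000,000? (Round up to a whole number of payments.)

Periodic rate r = 0.0185/12 per month; n is counted in months.
Ordinary annuity FV: 1,000,000 = 6,025 × [((1+r)^n − 1)/r].
(1+r)^n = 1 + 1,000,000 × r / 6,025, so n = ln(1 + 1,000,000·r/6,025) / ln(1+r) = 147.90.
Round up to a whole number of payments: n = 148.

148 payments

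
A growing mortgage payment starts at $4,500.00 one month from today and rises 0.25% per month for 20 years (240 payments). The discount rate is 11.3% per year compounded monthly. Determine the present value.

Periodic rate r = 0.113/12 per month; n is counted in months.
Growing ordinary annuity: PV = PMT₁ × [1 − ((1+g)/(1+r))^n] / (r − g) = 4,500 × [1 − ((1+0.0025)/(1+r))^240] / (r − 0.0025) = $525,676.05.

$525,676.05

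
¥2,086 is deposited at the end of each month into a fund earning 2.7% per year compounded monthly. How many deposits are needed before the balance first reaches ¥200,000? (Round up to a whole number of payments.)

Periodic rate r = 0.027/12 per month; n is counted in months.
Ordinary annuity FV: 200,000 = 2,086 × [((1+r)^n − 1)/r].
(1+r)^n = 1 + 200,000 × r / 2,086, so n = ln(1 + 200,000·r/2,086) / ln(1+r) = 86.92.
Round up to a whole number of payments: n = 87.

87 payments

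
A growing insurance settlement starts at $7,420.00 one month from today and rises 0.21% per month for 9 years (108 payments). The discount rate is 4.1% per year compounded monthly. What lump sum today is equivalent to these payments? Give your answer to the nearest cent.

Periodic rate r = 0.041/12 per month; n is counted in months.
Growing ordinary annuity: PV = PMT₁ × [1 − ((1+g)/(1+r))^n] / (r − g) = 7,420 × [1 − ((1+0.0021)/(1+r))^108] / (r − 0.0021) = $745,078.23.

$745,078.23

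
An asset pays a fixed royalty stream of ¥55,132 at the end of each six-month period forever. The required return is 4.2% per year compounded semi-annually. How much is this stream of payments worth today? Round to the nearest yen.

Periodic rate r = 0.042/2 per half-year.
Level perpetuity: PV = PMT / r = 55,132 / (0.042/2) = ¥2,625,333.

¥2,625,333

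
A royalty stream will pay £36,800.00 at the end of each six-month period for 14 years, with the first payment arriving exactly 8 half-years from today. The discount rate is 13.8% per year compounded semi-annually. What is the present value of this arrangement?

£282,698.81

Ordinary annuity of 28 payments, first payment at period 8.
Periodic rate r = 0.138/2 per half-year; n is counted in half-years.
The ordinary-annuity PV formula values the stream one period before the first payment (period 7); discount that back 7 periods:
PV₀ = 36,800 × [1 − (1+r)^−28] / r × (1+r)^−7 = £282,698.81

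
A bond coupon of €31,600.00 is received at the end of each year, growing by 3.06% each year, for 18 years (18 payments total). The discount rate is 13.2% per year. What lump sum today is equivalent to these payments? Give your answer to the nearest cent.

Periodic rate r = 0.132 per year.
Growing ordinary annuity: PV = PMT₁ × [1 − ((1+g)/(1+r))^n] / (r − g) = 31,600 × [1 − ((1+0.0306)/(1+r))^18] / (r − 0.0306) = €254,088.33.

€254,088.33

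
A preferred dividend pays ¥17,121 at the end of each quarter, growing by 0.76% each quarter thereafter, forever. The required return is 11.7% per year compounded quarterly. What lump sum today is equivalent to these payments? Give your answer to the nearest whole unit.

¥790,808

Periodic rate r = 0.117/4 per quarter.
Growing perpetuity (Gordon): PV = PMT₁ / (r − g) = 17,121 / (r − 0.0076) = ¥790,808.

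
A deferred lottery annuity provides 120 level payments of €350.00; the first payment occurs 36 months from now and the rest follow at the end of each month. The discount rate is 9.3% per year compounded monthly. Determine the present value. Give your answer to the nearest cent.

€20,819.77

Ordinary annuity of 120 payments, first payment at period 36.
Periodic rate r = 0.093/12 per month; n is counted in months.
The ordinary-annuity PV formula values the stream one period before the first payment (period 35); discount that back 35 periods:
PV₀ = 350 × [1 − (1+r)^−120] / r × (1+r)^−35 = €20,819.77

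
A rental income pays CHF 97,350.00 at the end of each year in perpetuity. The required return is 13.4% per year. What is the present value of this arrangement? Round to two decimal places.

CHF 726,492.54

Periodic rate r = 0.134 per year.
Level perpetuity: PV = PMT / r = 97,350 / (0.134) = CHF 726,492.54.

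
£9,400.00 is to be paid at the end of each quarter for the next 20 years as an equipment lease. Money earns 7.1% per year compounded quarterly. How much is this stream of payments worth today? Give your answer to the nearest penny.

£399,966.84

This is an ordinary annuity: 80 payments of £9,400.00 at the end of each quarter.
Periodic rate r = 0.071/4 per quarter; n is counted in quarters.
PV = PMT × [(1 − (1+r)^−n)/r] = 9,400 × [1 − (1+r)^−80] / r = £399,966.84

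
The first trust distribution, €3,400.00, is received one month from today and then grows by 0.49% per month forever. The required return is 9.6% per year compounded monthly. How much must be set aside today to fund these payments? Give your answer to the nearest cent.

Periodic rate r = 0.096/12 per month.
Growing perpetuity (Gordon): PV = PMT₁ / (r − g) = 3,400 / (r − 0.0049) = €1,096,774.19.

€1,096,774.19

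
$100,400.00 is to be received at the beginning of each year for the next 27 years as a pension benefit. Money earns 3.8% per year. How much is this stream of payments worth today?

$1,740,617.84

This is an annuity due: 27 payments of $100,400.00 at the beginning of each year.
Periodic rate r = 0.038 per year.
PV = PMT × [(1 − (1+r)^−n)/r] × (1+r) = 100,400 × [1 − (1+r)^−27] / r × (1+r) = $1,740,617.84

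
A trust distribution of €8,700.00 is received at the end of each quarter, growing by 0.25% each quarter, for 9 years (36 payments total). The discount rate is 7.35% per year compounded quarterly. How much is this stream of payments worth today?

€236,741.62

Periodic rate r = 0.0735/4 per quarter; n is counted in quarters.
Growing ordinary annuity: PV = PMT₁ × [1 − ((1+g)/(1+r))^n] / (r − g) = 8,700 × [1 − ((1+0.0025)/(1+r))^36] / (r − 0.0025) = €236,741.62.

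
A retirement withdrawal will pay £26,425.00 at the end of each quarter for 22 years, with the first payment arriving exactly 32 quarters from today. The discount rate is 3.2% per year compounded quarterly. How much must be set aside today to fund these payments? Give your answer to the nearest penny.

£1,300,431.31

Ordinary annuity of 88 payments, first payment at period 32.
Periodic rate r = 0.032/4 per quarter; n is counted in quarters.
The ordinary-annuity PV formula values the stream one period before the first payment (period 31); discount that back 31 periods:
PV₀ = 26,425 × [1 − (1+r)^−88] / r × (1+r)^−31 = £1,300,431.31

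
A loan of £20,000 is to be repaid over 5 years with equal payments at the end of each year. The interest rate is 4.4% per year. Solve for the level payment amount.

Level ordinary annuity; solve PV = PMT × [(1 − (1+r)^−n)/r] for PMT.
Periodic rate r = 0.044 per year.
With n = 5: PMT = 20,000 / ([(1 − (1+r)^−n)/r]) = £4,543.14

£4,543.14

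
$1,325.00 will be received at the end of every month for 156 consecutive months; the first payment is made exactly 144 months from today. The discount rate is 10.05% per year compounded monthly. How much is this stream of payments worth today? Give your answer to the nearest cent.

Ordinary annuity of 156 payments, first payment at period 144.
Periodic rate r = 0.1005/12 per month; n is counted in months.
The ordinary-annuity PV formula values the stream one period before the first payment (period 143); discount that back 143 periods:
PV₀ = 1,325 × [1 − (1+r)^−156] / r × (1+r)^−143 = $34,935.05

$34,935.05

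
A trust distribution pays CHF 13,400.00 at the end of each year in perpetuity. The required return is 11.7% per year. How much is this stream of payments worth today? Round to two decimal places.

CHF 114,529.91

Periodic rate r = 0.117 per year.
Level perpetuity: PV = PMT / r = 13,400 / (0.117) = CHF 114,529.91.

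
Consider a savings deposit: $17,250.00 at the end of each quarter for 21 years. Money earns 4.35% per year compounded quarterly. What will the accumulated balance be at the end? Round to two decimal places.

This is an ordinary annuity: 84 deposits of $17,250.00 at the end of each quarter.
Periodic rate r = 0.0435/4 per quarter; n is counted in quarters.
FV = PMT × [((1+r)^n − 1)/r] = 17,250 × [(1+r)^84 − 1] / r = $2,348,805.89

$2,348,805.89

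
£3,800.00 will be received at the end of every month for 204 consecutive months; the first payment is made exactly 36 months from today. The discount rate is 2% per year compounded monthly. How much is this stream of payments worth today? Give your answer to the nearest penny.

Ordinary annuity of 204 payments, first payment at period 36.
Periodic rate r = 0.02/12 per month; n is counted in months.
The ordinary-annuity PV formula values the stream one period before the first payment (period 35); discount that back 35 periods:
PV₀ = 3,800 × [1 − (1+r)^−204] / r × (1+r)^−35 = £619,522.53

£619,522.53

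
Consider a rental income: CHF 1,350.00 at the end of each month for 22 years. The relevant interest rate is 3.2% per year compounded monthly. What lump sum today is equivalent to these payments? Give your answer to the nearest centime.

CHF 255,622.54

This is an ordinary annuity: 264 payments of CHF 1,350.00 at the end of each month.
Periodic rate r = 0.032/12 per month; n is counted in months.
PV = PMT × [(1 − (1+r)^−n)/r] = 1,350 × [1 − (1+r)^−264] / r = CHF 255,622.54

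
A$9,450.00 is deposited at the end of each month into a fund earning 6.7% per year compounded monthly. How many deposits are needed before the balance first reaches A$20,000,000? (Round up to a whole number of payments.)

Periodic rate r = 0.067/12 per month; n is counted in months.
Ordinary annuity FV: 20,000,000 = 9,450 × [((1+r)^n − 1)/r].
(1+r)^n = 1 + 20,000,000 × r / 9,450, so n = ln(1 + 20,000,000·r/9,450) / ln(1+r) = 458.12.
Round up to a whole number of payments: n = 459.

459 payments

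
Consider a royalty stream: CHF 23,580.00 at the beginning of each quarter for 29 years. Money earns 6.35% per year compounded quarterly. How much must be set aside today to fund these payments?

This is an annuity due: 116 payments of CHF 23,580.00 at the beginning of each quarter.
Periodic rate r = 0.0635/4 per quarter; n is counted in quarters.
PV = PMT × [(1 − (1+r)^−n)/r] × (1+r) = 23,580 × [1 − (1+r)^−116] / r × (1+r) = CHF 1,266,162.27

CHF 1,266,162.27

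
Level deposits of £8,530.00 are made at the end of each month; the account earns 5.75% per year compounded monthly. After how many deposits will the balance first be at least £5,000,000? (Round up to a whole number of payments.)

280 payments

Periodic rate r = 0.0575/12 per month; n is counted in months.
Ordinary annuity FV: 5,000,000 = 8,530 × [((1+r)^n − 1)/r].
(1+r)^n = 1 + 5,000,000 × r / 8,530, so n = ln(1 + 5,000,000·r/8,530) / ln(1+r) = 279.76.
Round up to a whole number of payments: n = 280.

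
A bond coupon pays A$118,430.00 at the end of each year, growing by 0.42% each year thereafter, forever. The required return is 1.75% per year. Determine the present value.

A$8,904,511.28

Periodic rate r = 0.0175 per year.
Growing perpetuity (Gordon): PV = PMT₁ / (r − g) = 118,430 / (r − 0.0042) = A$8,904,511.28.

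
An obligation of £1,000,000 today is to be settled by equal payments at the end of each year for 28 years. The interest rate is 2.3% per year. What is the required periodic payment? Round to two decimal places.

£48,835.63

Level ordinary annuity; solve PV = PMT × [(1 − (1+r)^−n)/r] for PMT.
Periodic rate r = 0.023 per year.
With n = 28: PMT = 1,000,000 / ([(1 − (1+r)^−n)/r]) = £48,835.63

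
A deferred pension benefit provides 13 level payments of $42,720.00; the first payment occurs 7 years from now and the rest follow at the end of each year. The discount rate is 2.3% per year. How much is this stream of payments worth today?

$414,726.87

Ordinary annuity of 13 payments, first payment at period 7.
Periodic rate r = 0.023 per year.
The ordinary-annuity PV formula values the stream one period before the first payment (period 6); discount that back 6 periods:
PV₀ = 42,720 × [1 − (1+r)^−13] / r × (1+r)^−6 = $414,726.87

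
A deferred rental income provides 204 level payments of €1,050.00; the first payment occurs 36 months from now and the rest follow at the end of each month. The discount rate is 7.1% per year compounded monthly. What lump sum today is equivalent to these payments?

Ordinary annuity of 204 payments, first payment at period 36.
Periodic rate r = 0.071/12 per month; n is counted in months.
The ordinary-annuity PV formula values the stream one period before the first payment (period 35); discount that back 35 periods:
PV₀ = 1,050 × [1 − (1+r)^−204] / r × (1+r)^−35 = €101,027.94

€101,027.94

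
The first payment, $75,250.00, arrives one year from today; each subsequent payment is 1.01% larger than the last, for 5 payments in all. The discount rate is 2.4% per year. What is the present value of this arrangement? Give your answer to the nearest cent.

Periodic rate r = 0.024 per year.
Growing ordinary annuity: PV = PMT₁ × [1 − ((1+g)/(1+r))^n] / (r − g) = 75,250 × [1 − ((1+0.0101)/(1+r))^5] / (r − 0.0101) = $357,590.93.

$357,590.93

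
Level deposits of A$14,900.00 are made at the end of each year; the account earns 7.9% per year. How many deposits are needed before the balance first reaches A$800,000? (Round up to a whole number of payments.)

22 payments

Periodic rate r = 0.079 per year.
Ordinary annuity FV: 800,000 = 14,900 × [((1+r)^n − 1)/r].
(1+r)^n = 1 + 800,000 × r / 14,900, so n = ln(1 + 800,000·r/14,900) / ln(1+r) = 21.79.
Round up to a whole number of payments: n = 22.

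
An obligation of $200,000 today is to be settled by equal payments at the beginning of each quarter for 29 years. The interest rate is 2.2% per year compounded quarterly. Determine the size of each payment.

$2,324.03

Level annuity due; solve PV = PMT × [(1 − (1+r)^−n)/r] × (1+r) for PMT.
Periodic rate r = 0.022/4 per quarter; n is counted in quarters.
With n = 116: PMT = 200,000 / ([(1 − (1+r)^−n)/r] × (1+r)) = $2,324.03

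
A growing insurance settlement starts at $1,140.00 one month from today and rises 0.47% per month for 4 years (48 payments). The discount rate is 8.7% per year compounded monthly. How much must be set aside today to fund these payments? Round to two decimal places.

Periodic rate r = 0.087/12 per month; n is counted in months.
Growing ordinary annuity: PV = PMT₁ × [1 − ((1+g)/(1+r))^n] / (r − g) = 1,140 × [1 − ((1+0.0047)/(1+r))^48] / (r − 0.0047) = $51,216.04.

$51,216.04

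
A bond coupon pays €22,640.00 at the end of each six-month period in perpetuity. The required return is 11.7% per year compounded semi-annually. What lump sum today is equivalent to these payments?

€387,008.55

Periodic rate r = 0.117/2 per half-year.
Level perpetuity: PV = PMT / r = 22,640 / (0.117/2) = €387,008.55.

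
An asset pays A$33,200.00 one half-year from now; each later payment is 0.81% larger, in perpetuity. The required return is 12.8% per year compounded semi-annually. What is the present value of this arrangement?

A$593,917.71

Periodic rate r = 0.128/2 per half-year.
Growing perpetuity (Gordon): PV = PMT₁ / (r − g) = 33,200 / (r − 0.0081) = A$593,917.71.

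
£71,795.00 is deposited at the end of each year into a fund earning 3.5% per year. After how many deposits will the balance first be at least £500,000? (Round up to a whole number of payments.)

Periodic rate r = 0.035 per year.
Ordinary annuity FV: 500,000 = 71,795 × [((1+r)^n − 1)/r].
(1+r)^n = 1 + 500,000 × r / 71,795, so n = ln(1 + 500,000·r/71,795) / ln(1+r) = 6.34.
Round up to a whole number of payments: n = 7.

7 payments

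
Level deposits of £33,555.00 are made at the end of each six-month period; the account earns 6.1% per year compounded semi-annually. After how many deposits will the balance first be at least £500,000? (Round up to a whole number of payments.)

13 payments

Periodic rate r = 0.061/2 per half-year; n is counted in half-years.
Ordinary annuity FV: 500,000 = 33,555 × [((1+r)^n − 1)/r].
(1+r)^n = 1 + 500,000 × r / 33,555, so n = ln(1 + 500,000·r/33,555) / ln(1+r) = 12.47.
Round up to a whole number of payments: n = 13.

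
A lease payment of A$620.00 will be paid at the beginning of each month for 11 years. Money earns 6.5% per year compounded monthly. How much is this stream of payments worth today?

This is an annuity due: 132 payments of A$620.00 at the beginning of each month.
Periodic rate r = 0.065/12 per month; n is counted in months.
PV = PMT × [(1 − (1+r)^−n)/r] × (1+r) = 620 × [1 − (1+r)^−132] / r × (1+r) = A$58,675.83

A$58,675.83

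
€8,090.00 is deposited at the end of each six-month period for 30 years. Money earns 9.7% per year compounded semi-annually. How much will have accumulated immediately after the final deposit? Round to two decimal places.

This is an ordinary annuity: 60 deposits of €8,090.00 at the end of each six-month period.
Periodic rate r = 0.097/2 per half-year; n is counted in half-years.
FV = PMT × [((1+r)^n − 1)/r] = 8,090 × [(1+r)^60 − 1] / r = €2,692,845.80

€2,692,845.80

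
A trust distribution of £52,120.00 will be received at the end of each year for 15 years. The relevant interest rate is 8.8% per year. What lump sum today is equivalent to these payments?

This is an ordinary annuity: 15 payments of £52,120.00 at the end of each year.
Periodic rate r = 0.088 per year.
PV = PMT × [(1 − (1+r)^−n)/r] = 52,120 × [1 − (1+r)^−15] / r = £425,129.68

£425,129.68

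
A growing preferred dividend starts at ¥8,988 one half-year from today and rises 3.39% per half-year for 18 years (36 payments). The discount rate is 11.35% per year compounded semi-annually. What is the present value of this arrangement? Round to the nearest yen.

¥214,286

Periodic rate r = 0.1135/2 per half-year; n is counted in half-years.
Growing ordinary annuity: PV = PMT₁ × [1 − ((1+g)/(1+r))^n] / (r − g) = 8,988 × [1 − ((1+0.0339)/(1+r))^36] / (r − 0.0339) = ¥214,286.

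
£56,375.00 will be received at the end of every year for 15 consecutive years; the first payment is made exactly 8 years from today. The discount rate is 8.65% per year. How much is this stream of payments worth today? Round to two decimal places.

£259,583.43

Ordinary annuity of 15 payments, first payment at period 8.
Periodic rate r = 0.0865 per year.
The ordinary-annuity PV formula values the stream one period before the first payment (period 7); discount that back 7 periods:
PV₀ = 56,375 × [1 − (1+r)^−15] / r × (1+r)^−7 = £259,583.43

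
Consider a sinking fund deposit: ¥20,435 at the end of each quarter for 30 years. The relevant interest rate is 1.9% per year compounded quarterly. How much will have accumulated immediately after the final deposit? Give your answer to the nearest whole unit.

¥3,294,907

This is an ordinary annuity: 120 deposits of ¥20,435 at the end of each quarter.
Periodic rate r = 0.019/4 per quarter; n is counted in quarters.
FV = PMT × [((1+r)^n − 1)/r] = 20,435 × [(1+r)^120 − 1] / r = ¥3,294,907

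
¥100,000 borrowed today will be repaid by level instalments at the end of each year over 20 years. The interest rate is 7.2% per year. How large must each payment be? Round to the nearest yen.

¥9,587

Level ordinary annuity; solve PV = PMT × [(1 − (1+r)^−n)/r] for PMT.
Periodic rate r = 0.072 per year.
With n = 20: PMT = 100,000 / ([(1 − (1+r)^−n)/r]) = ¥9,587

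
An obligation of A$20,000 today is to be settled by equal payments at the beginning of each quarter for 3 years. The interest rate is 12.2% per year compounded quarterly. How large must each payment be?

Level annuity due; solve PV = PMT × [(1 − (1+r)^−n)/r] × (1+r) for PMT.
Periodic rate r = 0.122/4 per quarter; n is counted in quarters.
With n = 12: PMT = 20,000 / ([(1 − (1+r)^−n)/r] × (1+r)) = A$1,955.60

A$1,955.60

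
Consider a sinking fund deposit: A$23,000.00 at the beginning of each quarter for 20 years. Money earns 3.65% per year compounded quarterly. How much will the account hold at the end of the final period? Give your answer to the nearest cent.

This is an annuity due: 80 deposits of A$23,000.00 at the beginning of each quarter.
Periodic rate r = 0.0365/4 per quarter; n is counted in quarters.
FV = PMT × [((1+r)^n − 1)/r] × (1+r) = 23,000 × [(1+r)^80 − 1] / r × (1+r) = A$2,717,074.91

A$2,717,074.91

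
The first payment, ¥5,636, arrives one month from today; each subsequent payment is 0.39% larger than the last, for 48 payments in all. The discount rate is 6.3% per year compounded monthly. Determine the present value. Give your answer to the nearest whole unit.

Periodic rate r = 0.063/12 per month; n is counted in months.
Growing ordinary annuity: PV = PMT₁ × [1 − ((1+g)/(1+r))^n] / (r − g) = 5,636 × [1 − ((1+0.0039)/(1+r))^48] / (r − 0.0039) = ¥260,794.

¥260,794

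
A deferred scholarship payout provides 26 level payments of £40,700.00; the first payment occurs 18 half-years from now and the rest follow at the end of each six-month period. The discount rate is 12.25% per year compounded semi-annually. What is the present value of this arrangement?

£190,311.30

Ordinary annuity of 26 payments, first payment at period 18.
Periodic rate r = 0.1225/2 per half-year; n is counted in half-years.
The ordinary-annuity PV formula values the stream one period before the first payment (period 17); discount that back 17 periods:
PV₀ = 40,700 × [1 − (1+r)^−26] / r × (1+r)^−17 = £190,311.30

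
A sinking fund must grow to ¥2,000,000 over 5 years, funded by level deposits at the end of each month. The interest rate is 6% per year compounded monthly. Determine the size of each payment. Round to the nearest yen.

¥28,666

Level ordinary annuity; solve FV = PMT × [((1+r)^n − 1)/r] for PMT.
Periodic rate r = 0.06/12 per month; n is counted in months.
With n = 60: PMT = 2,000,000 / ([((1+r)^n − 1)/r]) = ¥28,666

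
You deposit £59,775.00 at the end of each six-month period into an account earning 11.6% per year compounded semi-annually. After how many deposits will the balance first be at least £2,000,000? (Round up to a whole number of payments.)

Periodic rate r = 0.116/2 per half-year; n is counted in half-years.
Ordinary annuity FV: 2,000,000 = 59,775 × [((1+r)^n − 1)/r].
(1+r)^n = 1 + 2,000,000 × r / 59,775, so n = ln(1 + 2,000,000·r/59,775) / ln(1+r) = 19.13.
Round up to a whole number of payments: n = 20.

20 payments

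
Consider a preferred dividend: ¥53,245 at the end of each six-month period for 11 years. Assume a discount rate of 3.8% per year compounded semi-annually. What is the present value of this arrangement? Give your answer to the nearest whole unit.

This is an ordinary annuity: 22 payments of ¥53,245 at the end of each six-month period.
Periodic rate r = 0.038/2 per half-year; n is counted in half-years.
PV = PMT × [(1 − (1+r)^−n)/r] = 53,245 × [1 − (1+r)^−22] / r = ¥950,146

¥950,146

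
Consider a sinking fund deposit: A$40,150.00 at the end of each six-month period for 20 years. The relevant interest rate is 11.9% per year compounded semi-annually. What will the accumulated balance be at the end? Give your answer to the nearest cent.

This is an ordinary annuity: 40 deposits of A$40,150.00 at the end of each six-month period.
Periodic rate r = 0.119/2 per half-year; n is counted in half-years.
FV = PMT × [((1+r)^n − 1)/r] = 40,150 × [(1+r)^40 − 1] / r = A$6,136,149.63

A$6,136,149.63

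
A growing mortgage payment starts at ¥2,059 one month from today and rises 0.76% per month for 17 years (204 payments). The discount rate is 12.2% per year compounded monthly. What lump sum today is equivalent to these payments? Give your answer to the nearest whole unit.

Periodic rate r = 0.122/12 per month; n is counted in months.
Growing ordinary annuity: PV = PMT₁ × [1 − ((1+g)/(1+r))^n] / (r − g) = 2,059 × [1 − ((1+0.0076)/(1+r))^204] / (r − 0.0076) = ¥324,797.

¥324,797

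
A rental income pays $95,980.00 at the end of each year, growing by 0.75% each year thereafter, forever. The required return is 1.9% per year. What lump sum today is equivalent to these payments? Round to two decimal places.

$8,346,086.96

Periodic rate r = 0.019 per year.
Growing perpetuity (Gordon): PV = PMT₁ / (r − g) = 95,980 / (r − 0.0075) = $8,346,086.96.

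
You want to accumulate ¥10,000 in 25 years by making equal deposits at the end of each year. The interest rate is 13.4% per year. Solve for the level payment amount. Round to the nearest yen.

Level ordinary annuity; solve FV = PMT × [((1+r)^n − 1)/r] for PMT.
Periodic rate r = 0.134 per year.
With n = 25: PMT = 10,000 / ([((1+r)^n − 1)/r]) = ¥60

¥60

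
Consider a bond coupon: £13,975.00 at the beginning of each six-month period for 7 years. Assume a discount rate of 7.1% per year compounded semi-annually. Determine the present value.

£157,503.32

This is an annuity due: 14 payments of £13,975.00 at the beginning of each six-month period.
Periodic rate r = 0.071/2 per half-year; n is counted in half-years.
PV = PMT × [(1 − (1+r)^−n)/r] × (1+r) = 13,975 × [1 − (1+r)^−14] / r × (1+r) = £157,503.32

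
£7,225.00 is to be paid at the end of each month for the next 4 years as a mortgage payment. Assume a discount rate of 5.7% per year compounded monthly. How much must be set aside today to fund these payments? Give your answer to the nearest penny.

This is an ordinary annuity: 48 payments of £7,225.00 at the end of each month.
Periodic rate r = 0.057/12 per month; n is counted in months.
PV = PMT × [(1 − (1+r)^−n)/r] = 7,225 × [1 − (1+r)^−48] / r = £309,451.90

£309,451.90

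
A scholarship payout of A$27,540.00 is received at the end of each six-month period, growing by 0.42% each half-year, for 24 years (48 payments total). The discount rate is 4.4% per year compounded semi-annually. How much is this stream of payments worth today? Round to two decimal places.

A$881,502.05

Periodic rate r = 0.044/2 per half-year; n is counted in half-years.
Growing ordinary annuity: PV = PMT₁ × [1 − ((1+g)/(1+r))^n] / (r − g) = 27,540 × [1 − ((1+0.0042)/(1+r))^48] / (r − 0.0042) = A$881,502.05.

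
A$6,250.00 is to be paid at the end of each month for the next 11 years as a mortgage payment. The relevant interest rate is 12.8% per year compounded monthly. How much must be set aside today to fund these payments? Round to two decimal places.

A$441,525.62

This is an ordinary annuity: 132 payments of A$6,250.00 at the end of each month.
Periodic rate r = 0.128/12 per month; n is counted in months.
PV = PMT × [(1 − (1+r)^−n)/r] = 6,250 × [1 − (1+r)^−132] / r = A$441,525.62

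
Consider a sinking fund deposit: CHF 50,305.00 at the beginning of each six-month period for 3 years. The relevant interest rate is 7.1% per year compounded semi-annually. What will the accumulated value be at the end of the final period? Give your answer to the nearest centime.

This is an annuity due: 6 deposits of CHF 50,305.00 at the beginning of each six-month period.
Periodic rate r = 0.071/2 per half-year; n is counted in half-years.
FV = PMT × [((1+r)^n − 1)/r] × (1+r) = 50,305 × [(1+r)^6 − 1] / r × (1+r) = CHF 341,631.74

CHF 341,631.74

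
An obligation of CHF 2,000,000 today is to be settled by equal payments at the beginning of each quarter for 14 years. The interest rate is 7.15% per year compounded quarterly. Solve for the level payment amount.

Level annuity due; solve PV = PMT × [(1 − (1+r)^−n)/r] × (1+r) for PMT.
Periodic rate r = 0.0715/4 per quarter; n is counted in quarters.
With n = 56: PMT = 2,000,000 / ([(1 − (1+r)^−n)/r] × (1+r)) = CHF 55,818.21

CHF 55,818.21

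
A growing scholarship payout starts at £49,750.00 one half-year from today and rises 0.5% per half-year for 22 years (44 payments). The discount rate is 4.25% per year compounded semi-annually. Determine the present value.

£1,549,943.70

Periodic rate r = 0.0425/2 per half-year; n is counted in half-years.
Growing ordinary annuity: PV = PMT₁ × [1 − ((1+g)/(1+r))^n] / (r − g) = 49,750 × [1 − ((1+0.005)/(1+r))^44] / (r − 0.005) = £1,549,943.70.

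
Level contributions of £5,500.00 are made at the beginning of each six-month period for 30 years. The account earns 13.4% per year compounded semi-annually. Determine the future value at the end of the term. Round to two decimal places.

This is an annuity due: 60 deposits of £5,500.00 at the beginning of each six-month period.
Periodic rate r = 0.134/2 per half-year; n is counted in half-years.
FV = PMT × [((1+r)^n − 1)/r] × (1+r) = 5,500 × [(1+r)^60 − 1] / r × (1+r) = £4,201,029.51

£4,201,029.51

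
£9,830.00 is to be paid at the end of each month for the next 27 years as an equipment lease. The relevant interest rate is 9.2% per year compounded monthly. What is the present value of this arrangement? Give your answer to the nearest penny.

£1,174,211.20

This is an ordinary annuity: 324 payments of £9,830.00 at the end of each month.
Periodic rate r = 0.092/12 per month; n is counted in months.
PV = PMT × [(1 − (1+r)^−n)/r] = 9,830 × [1 − (1+r)^−324] / r = £1,174,211.20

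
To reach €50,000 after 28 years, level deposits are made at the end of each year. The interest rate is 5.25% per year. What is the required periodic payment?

Level ordinary annuity; solve FV = PMT × [((1+r)^n − 1)/r] for PMT.
Periodic rate r = 0.0525 per year.
With n = 28: PMT = 50,000 / ([((1+r)^n − 1)/r]) = €822.87

€822.87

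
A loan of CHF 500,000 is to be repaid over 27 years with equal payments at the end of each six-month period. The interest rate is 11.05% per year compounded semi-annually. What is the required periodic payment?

CHF 29,226.74

Level ordinary annuity; solve PV = PMT × [(1 − (1+r)^−n)/r] for PMT.
Periodic rate r = 0.1105/2 per half-year; n is counted in half-years.
With n = 54: PMT = 500,000 / ([(1 − (1+r)^−n)/r]) = CHF 29,226.74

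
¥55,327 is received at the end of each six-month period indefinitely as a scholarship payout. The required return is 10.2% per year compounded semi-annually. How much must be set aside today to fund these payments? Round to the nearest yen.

¥1,084,843

Periodic rate r = 0.102/2 per half-year.
Level perpetuity: PV = PMT / r = 55,327 / (0.102/2) = ¥1,084,843.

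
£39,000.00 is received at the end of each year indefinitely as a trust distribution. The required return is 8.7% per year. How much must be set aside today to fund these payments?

£448,275.86

Periodic rate r = 0.087 per year.
Level perpetuity: PV = PMT / r = 39,000 / (0.087) = £448,275.86.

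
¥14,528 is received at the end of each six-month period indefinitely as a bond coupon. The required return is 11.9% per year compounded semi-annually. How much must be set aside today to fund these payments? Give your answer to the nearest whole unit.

¥244,168

Periodic rate r = 0.119/2 per half-year.
Level perpetuity: PV = PMT / r = 14,528 / (0.119/2) = ¥244,168.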